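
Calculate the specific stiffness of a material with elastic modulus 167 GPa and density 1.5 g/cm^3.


Specific stiffness = E/rho = 167/1.5 = 111.3 GPa/(g/cm^3)

111.3 GPa/(g/cm^3)


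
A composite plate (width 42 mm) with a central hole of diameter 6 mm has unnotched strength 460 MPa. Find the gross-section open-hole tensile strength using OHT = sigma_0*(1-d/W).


OHT = sigma_0*(1-d/W) = 460*(1-6/42) = 394.3 MPa

394.3 MPa


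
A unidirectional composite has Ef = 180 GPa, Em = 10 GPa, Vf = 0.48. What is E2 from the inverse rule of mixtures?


1/E2 = Vf/Ef + (1-Vf)/Em = 0.48/180 + 0.52/10
E2 = 18.29 GPa

18.29 GPa


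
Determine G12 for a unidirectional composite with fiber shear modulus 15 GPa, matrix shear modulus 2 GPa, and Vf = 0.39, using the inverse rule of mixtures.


1/G12 = Vf/Gf + (1-Vf)/Gm = 0.39/15 + 0.61/2
G12 = 3.02 GPa

3.02 GPa


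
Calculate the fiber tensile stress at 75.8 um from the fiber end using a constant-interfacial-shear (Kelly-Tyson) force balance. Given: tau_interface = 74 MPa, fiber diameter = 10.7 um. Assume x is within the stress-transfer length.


Force balance: sigma_f * (pi*d^2/4) = tau * (pi*d) * x  ->  sigma_f = 4 * tau * x / d
sigma_f = 4 * 74 * 75.8 / 10.7 = 2096.9 MPa

2096.9 MPa


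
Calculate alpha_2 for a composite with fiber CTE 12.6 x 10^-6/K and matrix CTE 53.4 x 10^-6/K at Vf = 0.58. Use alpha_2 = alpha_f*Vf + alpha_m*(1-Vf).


alpha_2 = alpha_f*Vf + alpha_m*(1-Vf) = 12.6*0.58 + 53.4*0.42 = 29.7 x 10^-6/K

29.7 x 10^-6/K


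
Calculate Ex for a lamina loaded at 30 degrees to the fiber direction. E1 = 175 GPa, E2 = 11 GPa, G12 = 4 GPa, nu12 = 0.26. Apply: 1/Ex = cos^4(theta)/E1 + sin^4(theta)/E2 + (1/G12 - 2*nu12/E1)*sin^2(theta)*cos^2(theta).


cos^4(30) = 0.5625, sin^4(30) = 0.0625, sin^2(30)*cos^2(30) = 0.1875
1/G12 - 2*nu12/E1 = 1/4 - 2*0.26/175 = 0.247029 GPa^-1
1/Ex = 0.5625/175 + 0.0625/11 + 0.247029*0.1875 = 0.055214 GPa^-1
Ex = 18.11 GPa

18.11 GPa


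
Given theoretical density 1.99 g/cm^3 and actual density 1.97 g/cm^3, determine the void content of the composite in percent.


Void% = (rho_theo - rho_actual)/rho_theo * 100 = (1.99 - 1.97)/1.99 * 100 = 1.01%

1.01%


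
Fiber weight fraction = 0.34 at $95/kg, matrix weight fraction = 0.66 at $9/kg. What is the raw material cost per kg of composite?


Cost = cost_f*Wf + cost_m*Wm = 95*0.34 + 9*0.66 = $38.24/kg

$38.24/kg


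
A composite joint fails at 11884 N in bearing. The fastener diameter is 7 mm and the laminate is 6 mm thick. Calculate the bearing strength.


sigma_br = F/(d*h) = 11884/(7*6) = 283.0 MPa

283.0 MPa


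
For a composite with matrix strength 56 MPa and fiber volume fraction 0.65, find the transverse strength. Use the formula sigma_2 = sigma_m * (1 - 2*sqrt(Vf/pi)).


factor = 1 - 2*sqrt(0.65/pi) = 0.0903
sigma_2 = 56 * 0.0903 = 5.06 MPa

5.06 MPa


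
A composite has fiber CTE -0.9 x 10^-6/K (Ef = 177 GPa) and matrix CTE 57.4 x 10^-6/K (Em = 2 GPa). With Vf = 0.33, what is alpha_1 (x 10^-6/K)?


E1 = Ef*Vf + Em*(1-Vf) = 59.75
alpha_1 = (alpha_f*Ef*Vf + alpha_m*Em*(1-Vf))/E1 = 0.41 x 10^-6/K

0.41 x 10^-6/K


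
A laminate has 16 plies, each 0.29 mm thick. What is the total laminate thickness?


h = n * t_ply = 16 * 0.29 = 4.64 mm

4.64 mm


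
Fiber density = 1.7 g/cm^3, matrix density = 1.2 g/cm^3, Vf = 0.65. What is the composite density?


rho_c = rho_f*Vf + rho_m*(1-Vf) = 1.7*0.65 + 1.2*0.35 = 1.525 g/cm^3

1.525 g/cm^3


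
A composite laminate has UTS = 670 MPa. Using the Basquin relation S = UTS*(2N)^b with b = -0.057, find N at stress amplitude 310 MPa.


N = 0.5 * (S/UTS)^(1/b) = 0.5 * (310/670)^(1/-0.057) = 372503.0294 cycles

372503.0294 cycles


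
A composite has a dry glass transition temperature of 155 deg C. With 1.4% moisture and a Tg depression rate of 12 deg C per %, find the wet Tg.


Tg_wet = Tg_dry - k*moisture = 155 - 12*1.4 = 138.2 deg C

138.2 deg C


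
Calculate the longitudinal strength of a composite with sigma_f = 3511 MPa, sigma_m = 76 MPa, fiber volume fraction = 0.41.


sigma_1 = sigma_f*Vf + sigma_m*(1-Vf) = 3511*0.41 + 76*0.59 = 1484.4 MPa

1484.4 MPa


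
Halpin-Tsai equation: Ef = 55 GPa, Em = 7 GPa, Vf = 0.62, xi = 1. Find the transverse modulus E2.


eta = (Ef/Em - 1)/(Ef/Em + xi) = (7.8571 - 1)/(7.8571 + 1) = 0.7742
E2 = Em*(1+xi*eta*Vf)/(1-eta*Vf) = 19.92 GPa

19.92 GPa


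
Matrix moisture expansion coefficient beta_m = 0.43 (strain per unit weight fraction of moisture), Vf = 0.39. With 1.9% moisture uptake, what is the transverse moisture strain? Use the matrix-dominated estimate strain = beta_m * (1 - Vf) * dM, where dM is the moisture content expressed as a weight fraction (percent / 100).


dM = 1.9/100 = 0.019
strain = beta_m * (1-Vf) * dM = 0.43 * 0.61 * 0.019 = 0.0049837

0.0049837


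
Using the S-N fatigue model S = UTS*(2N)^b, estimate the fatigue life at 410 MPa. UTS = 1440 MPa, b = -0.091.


N = 0.5 * (S/UTS)^(1/b) = 0.5 * (410/1440)^(1/-0.091) = 494697.3955 cycles

494697.3955 cycles


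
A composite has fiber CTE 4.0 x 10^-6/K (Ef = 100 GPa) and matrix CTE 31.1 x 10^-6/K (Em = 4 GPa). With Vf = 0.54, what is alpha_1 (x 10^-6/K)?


E1 = Ef*Vf + Em*(1-Vf) = 55.84
alpha_1 = (alpha_f*Ef*Vf + alpha_m*Em*(1-Vf))/E1 = 4.89 x 10^-6/K

4.89 x 10^-6/K


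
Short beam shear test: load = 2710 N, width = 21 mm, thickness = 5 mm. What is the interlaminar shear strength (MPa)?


ILSS = 3F/(4bh) = 3*2710/(4*21*5) = 19.36 MPa

19.36 MPa


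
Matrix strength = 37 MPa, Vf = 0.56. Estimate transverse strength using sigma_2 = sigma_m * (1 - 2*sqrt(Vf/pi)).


factor = 1 - 2*sqrt(0.56/pi) = 0.1556
sigma_2 = 37 * 0.1556 = 5.76 MPa

5.76 MPa


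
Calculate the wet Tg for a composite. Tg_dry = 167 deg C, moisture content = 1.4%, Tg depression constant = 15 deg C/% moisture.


Tg_wet = Tg_dry - k*moisture = 167 - 15*1.4 = 146.0 deg C

146.0 deg C


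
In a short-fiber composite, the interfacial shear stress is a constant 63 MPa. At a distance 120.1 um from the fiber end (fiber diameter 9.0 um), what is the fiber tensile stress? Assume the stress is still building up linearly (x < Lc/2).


Force balance: sigma_f * (pi*d^2/4) = tau * (pi*d) * x  ->  sigma_f = 4 * tau * x / d
sigma_f = 4 * 63 * 120.1 / 9.0 = 3362.8 MPa

3362.8 MPa


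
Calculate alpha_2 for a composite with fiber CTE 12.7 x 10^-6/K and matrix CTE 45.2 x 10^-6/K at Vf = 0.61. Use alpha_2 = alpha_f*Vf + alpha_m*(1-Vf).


alpha_2 = alpha_f*Vf + alpha_m*(1-Vf) = 12.7*0.61 + 45.2*0.39 = 25.4 x 10^-6/K

25.4 x 10^-6/K


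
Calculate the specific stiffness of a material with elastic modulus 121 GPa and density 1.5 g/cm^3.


Specific stiffness = E/rho = 121/1.5 = 80.7 GPa/(g/cm^3)

80.7 GPa/(g/cm^3)


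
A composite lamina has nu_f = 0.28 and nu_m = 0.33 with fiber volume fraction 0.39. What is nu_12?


nu_12 = nu_f*Vf + nu_m*(1-Vf) = 0.28*0.39 + 0.33*0.61 = 0.3105

0.3105


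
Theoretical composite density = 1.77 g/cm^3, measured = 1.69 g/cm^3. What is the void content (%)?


Void% = (rho_theo - rho_actual)/rho_theo * 100 = (1.77 - 1.69)/1.77 * 100 = 4.52%

4.52%


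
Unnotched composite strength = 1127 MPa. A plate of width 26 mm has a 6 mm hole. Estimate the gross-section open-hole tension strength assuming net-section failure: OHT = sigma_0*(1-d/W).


OHT = sigma_0*(1-d/W) = 1127*(1-6/26) = 866.9 MPa

866.9 MPa


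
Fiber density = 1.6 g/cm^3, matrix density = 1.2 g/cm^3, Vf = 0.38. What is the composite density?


rho_c = rho_f*Vf + rho_m*(1-Vf) = 1.6*0.38 + 1.2*0.62 = 1.352 g/cm^3

1.352 g/cm^3


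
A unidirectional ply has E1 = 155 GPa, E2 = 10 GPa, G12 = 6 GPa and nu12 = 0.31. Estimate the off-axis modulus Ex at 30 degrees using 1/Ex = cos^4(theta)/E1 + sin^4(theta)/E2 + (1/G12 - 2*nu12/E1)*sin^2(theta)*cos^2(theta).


cos^4(30) = 0.5625, sin^4(30) = 0.0625, sin^2(30)*cos^2(30) = 0.1875
1/G12 - 2*nu12/E1 = 1/6 - 2*0.31/155 = 0.162667 GPa^-1
1/Ex = 0.5625/155 + 0.0625/10 + 0.162667*0.1875 = 0.040379 GPa^-1
Ex = 24.77 GPa

24.77 GPa


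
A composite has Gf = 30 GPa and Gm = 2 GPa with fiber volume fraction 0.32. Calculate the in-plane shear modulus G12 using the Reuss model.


1/G12 = Vf/Gf + (1-Vf)/Gm = 0.32/30 + 0.68/2
G12 = 2.85 GPa

2.85 GPa


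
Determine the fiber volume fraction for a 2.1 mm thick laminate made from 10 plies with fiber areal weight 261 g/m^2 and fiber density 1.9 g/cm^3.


Vf = n * FAW / (rho_f * h * 1000) = 10 * 261 / (1.9 * 2.1 * 1000) = 0.6541

0.6541


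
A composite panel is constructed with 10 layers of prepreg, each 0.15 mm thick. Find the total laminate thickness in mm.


h = n * t_ply = 10 * 0.15 = 1.5 mm

1.5 mm


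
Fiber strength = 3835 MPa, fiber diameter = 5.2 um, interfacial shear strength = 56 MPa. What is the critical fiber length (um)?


Lc = sigma_f * d / (2 * tau_i) = 3835 * 5.2 / (2 * 56) = 178.1 um

178.1 um


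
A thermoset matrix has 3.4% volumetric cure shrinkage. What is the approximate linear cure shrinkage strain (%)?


Linear shrinkage ≈ vol_shrink/3 = 3.4/3 = 1.133%

1.133%


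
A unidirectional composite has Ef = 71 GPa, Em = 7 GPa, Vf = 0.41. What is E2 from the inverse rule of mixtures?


1/E2 = Vf/Ef + (1-Vf)/Em = 0.41/71 + 0.59/7
E2 = 11.1 GPa

11.1 GPa


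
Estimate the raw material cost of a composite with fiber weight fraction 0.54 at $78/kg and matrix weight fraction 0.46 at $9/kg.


Cost = cost_f*Wf + cost_m*Wm = 78*0.54 + 9*0.46 = $46.26/kg

$46.26/kg


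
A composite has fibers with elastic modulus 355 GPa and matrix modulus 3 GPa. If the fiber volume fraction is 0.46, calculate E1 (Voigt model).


E1 = Ef*Vf + Em*(1-Vf) = 355*0.46 + 3*0.54 = 164.92 GPa

164.92 GPa


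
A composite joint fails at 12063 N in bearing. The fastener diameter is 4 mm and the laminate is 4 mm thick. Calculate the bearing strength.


sigma_br = F/(d*h) = 12063/(4*4) = 753.9 MPa

753.9 MPa


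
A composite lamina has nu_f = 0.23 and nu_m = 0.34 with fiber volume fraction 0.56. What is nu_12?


nu_12 = nu_f*Vf + nu_m*(1-Vf) = 0.23*0.56 + 0.34*0.44 = 0.2784

0.2784


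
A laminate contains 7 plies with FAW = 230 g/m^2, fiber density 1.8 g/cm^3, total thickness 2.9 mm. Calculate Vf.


Vf = n * FAW / (rho_f * h * 1000) = 7 * 230 / (1.8 * 2.9 * 1000) = 0.3084

0.3084


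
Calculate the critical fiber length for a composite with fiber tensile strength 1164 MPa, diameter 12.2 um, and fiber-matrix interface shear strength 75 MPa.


Lc = sigma_f * d / (2 * tau_i) = 1164 * 12.2 / (2 * 75) = 94.7 um

94.7 um


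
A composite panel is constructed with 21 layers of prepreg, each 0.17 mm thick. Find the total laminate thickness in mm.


h = n * t_ply = 21 * 0.17 = 3.57 mm

3.57 mm


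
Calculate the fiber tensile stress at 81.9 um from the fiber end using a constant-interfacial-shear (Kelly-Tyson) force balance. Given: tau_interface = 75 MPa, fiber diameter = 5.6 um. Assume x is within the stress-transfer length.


Force balance: sigma_f * (pi*d^2/4) = tau * (pi*d) * x  ->  sigma_f = 4 * tau * x / d
sigma_f = 4 * 75 * 81.9 / 5.6 = 4387.5 MPa

4387.5 MPa


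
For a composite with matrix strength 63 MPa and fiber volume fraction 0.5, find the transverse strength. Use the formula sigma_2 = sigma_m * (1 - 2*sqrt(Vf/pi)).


factor = 1 - 2*sqrt(0.5/pi) = 0.2021
sigma_2 = 63 * 0.2021 = 12.73 MPa

12.73 MPa


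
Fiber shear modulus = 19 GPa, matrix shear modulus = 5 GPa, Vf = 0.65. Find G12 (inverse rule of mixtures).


1/G12 = Vf/Gf + (1-Vf)/Gm = 0.65/19 + 0.35/5
G12 = 9.6 GPa

9.6 GPa


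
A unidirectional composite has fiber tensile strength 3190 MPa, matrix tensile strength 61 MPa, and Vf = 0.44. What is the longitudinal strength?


sigma_1 = sigma_f*Vf + sigma_m*(1-Vf) = 3190*0.44 + 61*0.56 = 1437.8 MPa

1437.8 MPa


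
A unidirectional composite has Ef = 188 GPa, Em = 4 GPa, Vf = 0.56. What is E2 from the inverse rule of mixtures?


1/E2 = Vf/Ef + (1-Vf)/Em = 0.56/188 + 0.44/4
E2 = 8.85 GPa

8.85 GPa


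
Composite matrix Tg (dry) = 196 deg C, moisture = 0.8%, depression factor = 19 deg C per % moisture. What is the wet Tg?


Tg_wet = Tg_dry - k*moisture = 196 - 19*0.8 = 180.8 deg C

180.8 deg C


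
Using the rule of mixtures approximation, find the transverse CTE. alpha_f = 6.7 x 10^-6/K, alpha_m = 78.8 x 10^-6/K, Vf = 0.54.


alpha_2 = alpha_f*Vf + alpha_m*(1-Vf) = 6.7*0.54 + 78.8*0.46 = 39.9 x 10^-6/K

39.9 x 10^-6/K


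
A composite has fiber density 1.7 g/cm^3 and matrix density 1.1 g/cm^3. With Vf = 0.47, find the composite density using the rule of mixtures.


rho_c = rho_f*Vf + rho_m*(1-Vf) = 1.7*0.47 + 1.1*0.53 = 1.382 g/cm^3

1.382 g/cm^3


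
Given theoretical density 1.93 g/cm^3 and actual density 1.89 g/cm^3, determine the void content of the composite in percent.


Void% = (rho_theo - rho_actual)/rho_theo * 100 = (1.93 - 1.89)/1.93 * 100 = 2.07%

2.07%


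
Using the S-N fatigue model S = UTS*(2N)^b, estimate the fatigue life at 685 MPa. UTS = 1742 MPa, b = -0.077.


N = 0.5 * (S/UTS)^(1/b) = 0.5 * (685/1742)^(1/-0.077) = 91908.1765 cycles

91908.1765 cycles


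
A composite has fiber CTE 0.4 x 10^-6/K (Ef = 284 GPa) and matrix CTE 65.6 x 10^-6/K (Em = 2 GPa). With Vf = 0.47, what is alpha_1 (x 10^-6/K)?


E1 = Ef*Vf + Em*(1-Vf) = 134.54
alpha_1 = (alpha_f*Ef*Vf + alpha_m*Em*(1-Vf))/E1 = 0.91 x 10^-6/K

0.91 x 10^-6/K


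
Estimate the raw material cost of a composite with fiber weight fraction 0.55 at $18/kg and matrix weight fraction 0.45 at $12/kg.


Cost = cost_f*Wf + cost_m*Wm = 18*0.55 + 12*0.45 = $15.3/kg

$15.3/kg


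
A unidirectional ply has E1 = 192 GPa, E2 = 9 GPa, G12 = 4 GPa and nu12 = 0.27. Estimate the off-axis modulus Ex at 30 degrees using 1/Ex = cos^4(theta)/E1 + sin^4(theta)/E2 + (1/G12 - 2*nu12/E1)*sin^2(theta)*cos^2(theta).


cos^4(30) = 0.5625, sin^4(30) = 0.0625, sin^2(30)*cos^2(30) = 0.1875
1/G12 - 2*nu12/E1 = 1/4 - 2*0.27/192 = 0.247188 GPa^-1
1/Ex = 0.5625/192 + 0.0625/9 + 0.247188*0.1875 = 0.0562218 GPa^-1
Ex = 17.79 GPa

17.79 GPa


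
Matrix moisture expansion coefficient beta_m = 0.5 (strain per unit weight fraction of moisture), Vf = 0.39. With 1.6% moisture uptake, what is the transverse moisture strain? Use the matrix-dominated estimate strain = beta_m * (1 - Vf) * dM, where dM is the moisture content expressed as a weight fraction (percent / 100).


dM = 1.6/100 = 0.016
strain = beta_m * (1-Vf) * dM = 0.5 * 0.61 * 0.016 = 0.00488

0.00488


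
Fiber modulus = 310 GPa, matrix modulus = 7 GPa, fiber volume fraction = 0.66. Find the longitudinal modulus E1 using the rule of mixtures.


E1 = Ef*Vf + Em*(1-Vf) = 310*0.66 + 7*0.34 = 206.98 GPa

206.98 GPa


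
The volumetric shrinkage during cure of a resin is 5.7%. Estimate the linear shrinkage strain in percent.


Linear shrinkage ≈ vol_shrink/3 = 5.7/3 = 1.9%

1.9%


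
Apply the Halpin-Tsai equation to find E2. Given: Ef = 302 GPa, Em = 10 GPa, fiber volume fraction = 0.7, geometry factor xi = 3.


eta = (Ef/Em - 1)/(Ef/Em + xi) = (30.2 - 1)/(30.2 + 3) = 0.8795
E2 = Em*(1+xi*eta*Vf)/(1-eta*Vf) = 74.08 GPa

74.08 GPa


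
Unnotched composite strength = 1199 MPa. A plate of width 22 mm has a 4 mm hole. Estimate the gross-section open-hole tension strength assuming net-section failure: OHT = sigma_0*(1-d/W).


OHT = sigma_0*(1-d/W) = 1199*(1-4/22) = 981.0 MPa

981.0 MPa


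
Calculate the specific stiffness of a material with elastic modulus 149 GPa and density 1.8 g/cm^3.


Specific stiffness = E/rho = 149/1.8 = 82.8 GPa/(g/cm^3)

82.8 GPa/(g/cm^3)


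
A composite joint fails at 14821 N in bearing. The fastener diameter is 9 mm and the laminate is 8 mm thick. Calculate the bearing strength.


sigma_br = F/(d*h) = 14821/(9*8) = 205.8 MPa

205.8 MPa


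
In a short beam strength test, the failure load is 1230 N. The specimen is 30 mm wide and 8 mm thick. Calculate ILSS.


ILSS = 3F/(4bh) = 3*1230/(4*30*8) = 3.84 MPa

3.84 MPa


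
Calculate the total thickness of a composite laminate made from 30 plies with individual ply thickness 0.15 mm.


h = n * t_ply = 30 * 0.15 = 4.5 mm

4.5 mm


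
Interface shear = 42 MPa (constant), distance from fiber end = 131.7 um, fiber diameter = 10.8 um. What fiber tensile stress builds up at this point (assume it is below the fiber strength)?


Force balance: sigma_f * (pi*d^2/4) = tau * (pi*d) * x  ->  sigma_f = 4 * tau * x / d
sigma_f = 4 * 42 * 131.7 / 10.8 = 2048.7 MPa

2048.7 MPa


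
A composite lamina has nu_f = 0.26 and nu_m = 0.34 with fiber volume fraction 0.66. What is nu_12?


nu_12 = nu_f*Vf + nu_m*(1-Vf) = 0.26*0.66 + 0.34*0.34 = 0.2872

0.2872


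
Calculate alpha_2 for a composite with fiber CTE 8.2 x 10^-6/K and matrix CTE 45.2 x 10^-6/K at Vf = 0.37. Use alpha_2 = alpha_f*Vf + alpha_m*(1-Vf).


alpha_2 = alpha_f*Vf + alpha_m*(1-Vf) = 8.2*0.37 + 45.2*0.63 = 31.5 x 10^-6/K

31.5 x 10^-6/K


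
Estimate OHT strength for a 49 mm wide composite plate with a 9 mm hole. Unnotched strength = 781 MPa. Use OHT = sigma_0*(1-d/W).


OHT = sigma_0*(1-d/W) = 781*(1-9/49) = 637.6 MPa

637.6 MPa


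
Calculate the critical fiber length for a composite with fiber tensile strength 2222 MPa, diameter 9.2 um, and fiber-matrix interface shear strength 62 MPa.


Lc = sigma_f * d / (2 * tau_i) = 2222 * 9.2 / (2 * 62) = 164.9 um

164.9 um


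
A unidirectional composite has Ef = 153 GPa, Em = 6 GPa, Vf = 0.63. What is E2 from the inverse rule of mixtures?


1/E2 = Vf/Ef + (1-Vf)/Em = 0.63/153 + 0.37/6
E2 = 15.2 GPa

15.2 GPa


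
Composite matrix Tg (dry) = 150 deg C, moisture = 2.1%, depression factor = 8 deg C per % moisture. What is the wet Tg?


Tg_wet = Tg_dry - k*moisture = 150 - 8*2.1 = 133.2 deg C

133.2 deg C


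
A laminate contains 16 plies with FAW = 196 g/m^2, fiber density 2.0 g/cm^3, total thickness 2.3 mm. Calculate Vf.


Vf = n * FAW / (rho_f * h * 1000) = 16 * 196 / (2.0 * 2.3 * 1000) = 0.6817

0.6817


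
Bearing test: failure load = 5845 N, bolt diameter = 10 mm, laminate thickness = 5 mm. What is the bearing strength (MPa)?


sigma_br = F/(d*h) = 5845/(10*5) = 116.9 MPa

116.9 MPa


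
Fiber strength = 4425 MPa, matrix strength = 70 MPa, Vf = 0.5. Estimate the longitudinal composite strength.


sigma_1 = sigma_f*Vf + sigma_m*(1-Vf) = 4425*0.5 + 70*0.5 = 2247.5 MPa

2247.5 MPa


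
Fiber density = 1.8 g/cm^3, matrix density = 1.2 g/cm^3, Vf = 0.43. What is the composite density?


rho_c = rho_f*Vf + rho_m*(1-Vf) = 1.8*0.43 + 1.2*0.57 = 1.458 g/cm^3

1.458 g/cm^3


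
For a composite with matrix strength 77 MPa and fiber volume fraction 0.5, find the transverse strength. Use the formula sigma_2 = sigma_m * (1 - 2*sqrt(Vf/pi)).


factor = 1 - 2*sqrt(0.5/pi) = 0.2021
sigma_2 = 77 * 0.2021 = 15.56 MPa

15.56 MPa


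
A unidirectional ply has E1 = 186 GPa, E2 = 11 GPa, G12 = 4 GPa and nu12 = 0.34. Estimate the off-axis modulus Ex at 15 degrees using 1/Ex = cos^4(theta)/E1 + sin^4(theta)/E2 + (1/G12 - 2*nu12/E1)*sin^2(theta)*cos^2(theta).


cos^4(15) = 0.870513, sin^4(15) = 0.004487, sin^2(15)*cos^2(15) = 0.0625
1/G12 - 2*nu12/E1 = 1/4 - 2*0.34/186 = 0.246344 GPa^-1
1/Ex = 0.870513/186 + 0.004487/11 + 0.246344*0.0625 = 0.0204846 GPa^-1
Ex = 48.82 GPa

48.82 GPa


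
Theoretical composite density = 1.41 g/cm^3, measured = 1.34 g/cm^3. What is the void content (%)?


Void% = (rho_theo - rho_actual)/rho_theo * 100 = (1.41 - 1.34)/1.41 * 100 = 4.96%

4.96%


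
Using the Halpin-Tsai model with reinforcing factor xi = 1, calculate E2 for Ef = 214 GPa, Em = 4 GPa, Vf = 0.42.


eta = (Ef/Em - 1)/(Ef/Em + xi) = (53.5 - 1)/(53.5 + 1) = 0.9633
E2 = Em*(1+xi*eta*Vf)/(1-eta*Vf) = 9.44 GPa

9.44 GPa


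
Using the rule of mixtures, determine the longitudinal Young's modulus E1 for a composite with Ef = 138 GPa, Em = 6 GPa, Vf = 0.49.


E1 = Ef*Vf + Em*(1-Vf) = 138*0.49 + 6*0.51 = 70.68 GPa

70.68 GPa


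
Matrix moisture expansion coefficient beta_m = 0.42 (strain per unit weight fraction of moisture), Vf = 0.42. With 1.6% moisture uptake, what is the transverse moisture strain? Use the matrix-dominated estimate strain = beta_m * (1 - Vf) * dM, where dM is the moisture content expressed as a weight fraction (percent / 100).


dM = 1.6/100 = 0.016
strain = beta_m * (1-Vf) * dM = 0.42 * 0.58 * 0.016 = 0.0038976

0.0038976


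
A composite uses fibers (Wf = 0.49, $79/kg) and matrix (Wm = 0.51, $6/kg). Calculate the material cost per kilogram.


Cost = cost_f*Wf + cost_m*Wm = 79*0.49 + 6*0.51 = $41.77/kg

$41.77/kg


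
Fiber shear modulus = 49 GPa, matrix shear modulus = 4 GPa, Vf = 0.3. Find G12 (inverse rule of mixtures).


1/G12 = Vf/Gf + (1-Vf)/Gm = 0.3/49 + 0.7/4
G12 = 5.52 GPa

5.52 GPa


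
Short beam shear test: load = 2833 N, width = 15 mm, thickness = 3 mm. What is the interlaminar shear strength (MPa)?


ILSS = 3F/(4bh) = 3*2833/(4*15*3) = 47.22 MPa

47.22 MPa


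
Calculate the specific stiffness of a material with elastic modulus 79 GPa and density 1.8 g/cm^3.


Specific stiffness = E/rho = 79/1.8 = 43.9 GPa/(g/cm^3)

43.9 GPa/(g/cm^3)


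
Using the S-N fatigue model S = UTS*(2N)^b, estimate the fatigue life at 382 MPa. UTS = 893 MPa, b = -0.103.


N = 0.5 * (S/UTS)^(1/b) = 0.5 * (382/893)^(1/-0.103) = 1902.9920 cycles

1902.9920 cycles


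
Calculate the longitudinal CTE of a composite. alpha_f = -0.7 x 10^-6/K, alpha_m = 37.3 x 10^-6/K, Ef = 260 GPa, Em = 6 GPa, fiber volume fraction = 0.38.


E1 = Ef*Vf + Em*(1-Vf) = 102.52
alpha_1 = (alpha_f*Ef*Vf + alpha_m*Em*(1-Vf))/E1 = 0.68 x 10^-6/K

0.68 x 10^-6/K


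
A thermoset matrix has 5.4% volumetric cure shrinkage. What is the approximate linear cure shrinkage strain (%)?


Linear shrinkage ≈ vol_shrink/3 = 5.4/3 = 1.8%

1.8%


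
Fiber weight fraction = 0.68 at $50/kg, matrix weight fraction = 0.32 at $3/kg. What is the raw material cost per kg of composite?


Cost = cost_f*Wf + cost_m*Wm = 50*0.68 + 3*0.32 = $34.96/kg

$34.96/kg


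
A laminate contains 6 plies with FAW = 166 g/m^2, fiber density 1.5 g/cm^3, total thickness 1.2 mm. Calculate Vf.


Vf = n * FAW / (rho_f * h * 1000) = 6 * 166 / (1.5 * 1.2 * 1000) = 0.5533

0.5533


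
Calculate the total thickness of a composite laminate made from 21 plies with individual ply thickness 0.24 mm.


h = n * t_ply = 21 * 0.24 = 5.04 mm

5.04 mm


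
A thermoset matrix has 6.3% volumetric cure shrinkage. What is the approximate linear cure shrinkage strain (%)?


Linear shrinkage ≈ vol_shrink/3 = 6.3/3 = 2.1%

2.1%


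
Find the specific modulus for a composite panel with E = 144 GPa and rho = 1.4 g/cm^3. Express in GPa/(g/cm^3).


Specific stiffness = E/rho = 144/1.4 = 102.9 GPa/(g/cm^3)

102.9 GPa/(g/cm^3)


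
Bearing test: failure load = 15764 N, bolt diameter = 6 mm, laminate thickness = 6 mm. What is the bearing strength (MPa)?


sigma_br = F/(d*h) = 15764/(6*6) = 437.9 MPa

437.9 MPa


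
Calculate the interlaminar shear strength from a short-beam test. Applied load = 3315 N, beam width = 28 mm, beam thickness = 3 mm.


ILSS = 3F/(4bh) = 3*3315/(4*28*3) = 29.6 MPa

29.6 MPa


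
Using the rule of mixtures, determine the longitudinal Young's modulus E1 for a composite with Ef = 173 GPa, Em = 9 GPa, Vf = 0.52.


E1 = Ef*Vf + Em*(1-Vf) = 173*0.52 + 9*0.48 = 94.28 GPa

94.28 GPa


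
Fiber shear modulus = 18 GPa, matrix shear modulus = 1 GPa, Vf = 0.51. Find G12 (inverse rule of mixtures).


1/G12 = Vf/Gf + (1-Vf)/Gm = 0.51/18 + 0.49/1
G12 = 1.93 GPa

1.93 GPa


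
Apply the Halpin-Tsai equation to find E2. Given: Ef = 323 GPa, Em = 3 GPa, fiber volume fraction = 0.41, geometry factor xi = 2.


eta = (Ef/Em - 1)/(Ef/Em + xi) = (107.6667 - 1)/(107.6667 + 2) = 0.9726
E2 = Em*(1+xi*eta*Vf)/(1-eta*Vf) = 8.97 GPa

8.97 GPa


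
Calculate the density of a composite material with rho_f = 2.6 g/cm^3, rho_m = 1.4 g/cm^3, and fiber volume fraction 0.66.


rho_c = rho_f*Vf + rho_m*(1-Vf) = 2.6*0.66 + 1.4*0.34 = 2.192 g/cm^3

2.192 g/cm^3


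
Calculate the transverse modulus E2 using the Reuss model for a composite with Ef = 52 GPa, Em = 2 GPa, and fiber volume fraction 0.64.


1/E2 = Vf/Ef + (1-Vf)/Em = 0.64/52 + 0.36/2
E2 = 5.2 GPa

5.2 GPa


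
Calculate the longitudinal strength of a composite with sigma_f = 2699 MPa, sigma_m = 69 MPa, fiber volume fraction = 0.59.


sigma_1 = sigma_f*Vf + sigma_m*(1-Vf) = 2699*0.59 + 69*0.41 = 1620.7 MPa

1620.7 MPa


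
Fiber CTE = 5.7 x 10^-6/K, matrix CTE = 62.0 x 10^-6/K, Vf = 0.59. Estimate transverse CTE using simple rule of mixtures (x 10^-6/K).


alpha_2 = alpha_f*Vf + alpha_m*(1-Vf) = 5.7*0.59 + 62.0*0.41 = 28.8 x 10^-6/K

28.8 x 10^-6/K


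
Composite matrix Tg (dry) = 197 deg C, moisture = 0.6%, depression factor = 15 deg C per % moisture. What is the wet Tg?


Tg_wet = Tg_dry - k*moisture = 197 - 15*0.6 = 188.0 deg C

188.0 deg C


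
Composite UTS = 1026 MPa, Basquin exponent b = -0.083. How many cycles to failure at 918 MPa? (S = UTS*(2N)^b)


N = 0.5 * (S/UTS)^(1/b) = 0.5 * (918/1026)^(1/-0.083) = 1.9097 cycles

1.9097 cycles


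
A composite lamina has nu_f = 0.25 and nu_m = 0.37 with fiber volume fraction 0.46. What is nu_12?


nu_12 = nu_f*Vf + nu_m*(1-Vf) = 0.25*0.46 + 0.37*0.54 = 0.3148

0.3148


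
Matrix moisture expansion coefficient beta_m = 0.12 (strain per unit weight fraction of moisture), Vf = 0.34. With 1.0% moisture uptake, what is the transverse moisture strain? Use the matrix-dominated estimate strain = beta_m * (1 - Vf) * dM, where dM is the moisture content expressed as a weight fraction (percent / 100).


dM = 1.0/100 = 0.01
strain = beta_m * (1-Vf) * dM = 0.12 * 0.66 * 0.01 = 0.000792

0.000792


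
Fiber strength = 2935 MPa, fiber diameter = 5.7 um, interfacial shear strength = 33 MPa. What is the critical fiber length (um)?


Lc = sigma_f * d / (2 * tau_i) = 2935 * 5.7 / (2 * 33) = 253.5 um

253.5 um


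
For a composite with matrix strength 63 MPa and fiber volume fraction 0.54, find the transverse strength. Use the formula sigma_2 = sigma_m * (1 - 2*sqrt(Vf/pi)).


factor = 1 - 2*sqrt(0.54/pi) = 0.1708
sigma_2 = 63 * 0.1708 = 10.76 MPa

10.76 MPa


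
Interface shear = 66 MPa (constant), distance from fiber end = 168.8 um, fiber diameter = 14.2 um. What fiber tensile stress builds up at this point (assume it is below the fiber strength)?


Force balance: sigma_f * (pi*d^2/4) = tau * (pi*d) * x  ->  sigma_f = 4 * tau * x / d
sigma_f = 4 * 66 * 168.8 / 14.2 = 3138.3 MPa

3138.3 MPa


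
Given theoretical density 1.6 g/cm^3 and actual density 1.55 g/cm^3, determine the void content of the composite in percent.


Void% = (rho_theo - rho_actual)/rho_theo * 100 = (1.6 - 1.55)/1.6 * 100 = 3.13%

3.13%


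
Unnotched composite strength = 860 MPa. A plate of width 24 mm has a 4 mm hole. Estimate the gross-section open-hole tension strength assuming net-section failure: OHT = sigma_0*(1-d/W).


OHT = sigma_0*(1-d/W) = 860*(1-4/24) = 716.7 MPa

716.7 MPa


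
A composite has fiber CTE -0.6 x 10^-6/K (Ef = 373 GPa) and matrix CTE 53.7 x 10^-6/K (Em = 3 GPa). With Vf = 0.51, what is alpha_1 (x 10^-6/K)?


E1 = Ef*Vf + Em*(1-Vf) = 191.7
alpha_1 = (alpha_f*Ef*Vf + alpha_m*Em*(1-Vf))/E1 = -0.18 x 10^-6/K

-0.18 x 10^-6/K


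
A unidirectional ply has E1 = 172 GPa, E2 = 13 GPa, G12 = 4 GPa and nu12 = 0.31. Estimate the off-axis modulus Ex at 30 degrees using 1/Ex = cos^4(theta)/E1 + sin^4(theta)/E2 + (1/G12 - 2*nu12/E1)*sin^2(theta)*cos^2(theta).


cos^4(30) = 0.5625, sin^4(30) = 0.0625, sin^2(30)*cos^2(30) = 0.1875
1/G12 - 2*nu12/E1 = 1/4 - 2*0.31/172 = 0.246395 GPa^-1
1/Ex = 0.5625/172 + 0.0625/13 + 0.246395*0.1875 = 0.0542772 GPa^-1
Ex = 18.42 GPa

18.42 GPa


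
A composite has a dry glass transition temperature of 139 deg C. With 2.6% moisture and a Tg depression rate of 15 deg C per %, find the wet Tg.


Tg_wet = Tg_dry - k*moisture = 139 - 15*2.6 = 100.0 deg C

100.0 deg C


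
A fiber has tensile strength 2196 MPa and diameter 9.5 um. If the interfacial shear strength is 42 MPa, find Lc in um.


Lc = sigma_f * d / (2 * tau_i) = 2196 * 9.5 / (2 * 42) = 248.4 um

248.4 um


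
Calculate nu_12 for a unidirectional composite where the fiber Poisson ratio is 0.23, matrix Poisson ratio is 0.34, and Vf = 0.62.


nu_12 = nu_f*Vf + nu_m*(1-Vf) = 0.23*0.62 + 0.34*0.38 = 0.2718

0.2718


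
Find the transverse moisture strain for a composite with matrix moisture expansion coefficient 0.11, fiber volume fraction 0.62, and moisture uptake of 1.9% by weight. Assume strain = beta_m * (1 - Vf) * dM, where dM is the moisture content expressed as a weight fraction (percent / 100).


dM = 1.9/100 = 0.019
strain = beta_m * (1-Vf) * dM = 0.11 * 0.38 * 0.019 = 0.0007942

0.0007942


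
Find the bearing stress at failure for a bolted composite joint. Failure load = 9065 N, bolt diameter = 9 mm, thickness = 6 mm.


sigma_br = F/(d*h) = 9065/(9*6) = 167.9 MPa

167.9 MPa


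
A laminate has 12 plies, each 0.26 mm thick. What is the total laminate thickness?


h = n * t_ply = 12 * 0.26 = 3.12 mm

3.12 mm


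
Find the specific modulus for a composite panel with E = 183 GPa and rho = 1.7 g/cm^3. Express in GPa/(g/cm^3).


Specific stiffness = E/rho = 183/1.7 = 107.6 GPa/(g/cm^3)

107.6 GPa/(g/cm^3)


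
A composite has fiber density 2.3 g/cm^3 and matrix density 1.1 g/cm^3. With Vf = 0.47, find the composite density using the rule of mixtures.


rho_c = rho_f*Vf + rho_m*(1-Vf) = 2.3*0.47 + 1.1*0.53 = 1.664 g/cm^3

1.664 g/cm^3


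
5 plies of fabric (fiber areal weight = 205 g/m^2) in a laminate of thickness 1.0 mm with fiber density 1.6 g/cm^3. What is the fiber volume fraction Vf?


Vf = n * FAW / (rho_f * h * 1000) = 5 * 205 / (1.6 * 1.0 * 1000) = 0.6406

0.6406


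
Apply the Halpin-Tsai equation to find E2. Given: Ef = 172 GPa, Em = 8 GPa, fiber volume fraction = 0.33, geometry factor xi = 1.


eta = (Ef/Em - 1)/(Ef/Em + xi) = (21.5 - 1)/(21.5 + 1) = 0.9111
E2 = Em*(1+xi*eta*Vf)/(1-eta*Vf) = 14.88 GPa

14.88 GPa


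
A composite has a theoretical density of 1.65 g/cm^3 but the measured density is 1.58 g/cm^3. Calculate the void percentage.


Void% = (rho_theo - rho_actual)/rho_theo * 100 = (1.65 - 1.58)/1.65 * 100 = 4.24%

4.24%


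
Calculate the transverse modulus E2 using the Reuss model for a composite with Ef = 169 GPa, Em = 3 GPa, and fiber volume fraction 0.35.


1/E2 = Vf/Ef + (1-Vf)/Em = 0.35/169 + 0.65/3
E2 = 4.57 GPa

4.57 GPa


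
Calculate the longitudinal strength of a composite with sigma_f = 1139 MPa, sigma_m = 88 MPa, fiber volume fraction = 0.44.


sigma_1 = sigma_f*Vf + sigma_m*(1-Vf) = 1139*0.44 + 88*0.56 = 550.4 MPa

550.4 MPa


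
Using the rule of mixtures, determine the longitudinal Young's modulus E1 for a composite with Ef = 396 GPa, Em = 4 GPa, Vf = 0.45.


E1 = Ef*Vf + Em*(1-Vf) = 396*0.45 + 4*0.55 = 180.4 GPa

180.4 GPa


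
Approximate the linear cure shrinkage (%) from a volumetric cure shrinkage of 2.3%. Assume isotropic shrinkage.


Linear shrinkage ≈ vol_shrink/3 = 2.3/3 = 0.767%

0.767%


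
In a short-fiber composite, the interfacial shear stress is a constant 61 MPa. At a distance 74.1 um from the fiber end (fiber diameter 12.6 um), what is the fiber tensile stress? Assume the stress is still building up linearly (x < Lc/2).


Force balance: sigma_f * (pi*d^2/4) = tau * (pi*d) * x  ->  sigma_f = 4 * tau * x / d
sigma_f = 4 * 61 * 74.1 / 12.6 = 1435.0 MPa

1435.0 MPa


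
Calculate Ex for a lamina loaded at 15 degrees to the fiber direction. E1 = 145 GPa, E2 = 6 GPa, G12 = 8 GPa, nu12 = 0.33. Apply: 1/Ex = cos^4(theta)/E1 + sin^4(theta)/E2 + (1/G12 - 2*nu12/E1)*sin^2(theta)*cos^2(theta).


cos^4(15) = 0.870513, sin^4(15) = 0.004487, sin^2(15)*cos^2(15) = 0.0625
1/G12 - 2*nu12/E1 = 1/8 - 2*0.33/145 = 0.120448 GPa^-1
1/Ex = 0.870513/145 + 0.004487/6 + 0.120448*0.0625 = 0.0142794 GPa^-1
Ex = 70.03 GPa

70.03 GPa


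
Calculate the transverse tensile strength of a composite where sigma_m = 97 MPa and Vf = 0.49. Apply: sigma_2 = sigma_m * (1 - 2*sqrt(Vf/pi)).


factor = 1 - 2*sqrt(0.49/pi) = 0.2101
sigma_2 = 97 * 0.2101 = 20.38 MPa

20.38 MPa


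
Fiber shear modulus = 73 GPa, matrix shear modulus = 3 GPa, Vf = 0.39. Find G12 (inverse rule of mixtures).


1/G12 = Vf/Gf + (1-Vf)/Gm = 0.39/73 + 0.61/3
G12 = 4.79 GPa

4.79 GPa


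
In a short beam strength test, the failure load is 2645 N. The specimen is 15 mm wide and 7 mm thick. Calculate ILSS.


ILSS = 3F/(4bh) = 3*2645/(4*15*7) = 18.89 MPa

18.89 MPa


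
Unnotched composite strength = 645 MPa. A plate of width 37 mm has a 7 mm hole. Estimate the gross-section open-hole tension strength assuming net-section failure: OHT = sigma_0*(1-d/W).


OHT = sigma_0*(1-d/W) = 645*(1-7/37) = 523.0 MPa

523.0 MPa


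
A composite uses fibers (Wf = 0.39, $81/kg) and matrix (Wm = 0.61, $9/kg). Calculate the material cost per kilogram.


Cost = cost_f*Wf + cost_m*Wm = 81*0.39 + 9*0.61 = $37.08/kg

$37.08/kg


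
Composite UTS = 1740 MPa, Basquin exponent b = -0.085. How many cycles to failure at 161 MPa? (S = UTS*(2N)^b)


N = 0.5 * (S/UTS)^(1/b) = 0.5 * (161/1740)^(1/-0.085) = 7.2514e+11 cycles

7.2514e+11 cycles


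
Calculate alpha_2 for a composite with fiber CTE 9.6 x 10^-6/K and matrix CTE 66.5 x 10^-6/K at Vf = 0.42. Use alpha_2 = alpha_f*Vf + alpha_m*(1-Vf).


alpha_2 = alpha_f*Vf + alpha_m*(1-Vf) = 9.6*0.42 + 66.5*0.58 = 42.6 x 10^-6/K

42.6 x 10^-6/K


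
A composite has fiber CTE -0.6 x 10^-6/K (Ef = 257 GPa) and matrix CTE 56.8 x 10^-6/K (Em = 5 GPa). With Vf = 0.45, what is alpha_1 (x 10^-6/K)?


E1 = Ef*Vf + Em*(1-Vf) = 118.4
alpha_1 = (alpha_f*Ef*Vf + alpha_m*Em*(1-Vf))/E1 = 0.73 x 10^-6/K

0.73 x 10^-6/K


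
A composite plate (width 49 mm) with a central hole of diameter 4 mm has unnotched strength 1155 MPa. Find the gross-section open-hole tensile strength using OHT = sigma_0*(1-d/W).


OHT = sigma_0*(1-d/W) = 1155*(1-4/49) = 1060.7 MPa

1060.7 MPa


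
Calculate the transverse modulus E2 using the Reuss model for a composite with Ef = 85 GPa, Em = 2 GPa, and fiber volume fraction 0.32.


1/E2 = Vf/Ef + (1-Vf)/Em = 0.32/85 + 0.68/2
E2 = 2.91 GPa

2.91 GPa


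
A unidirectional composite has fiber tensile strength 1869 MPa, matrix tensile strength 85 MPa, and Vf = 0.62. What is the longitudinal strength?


sigma_1 = sigma_f*Vf + sigma_m*(1-Vf) = 1869*0.62 + 85*0.38 = 1191.1 MPa

1191.1 MPa


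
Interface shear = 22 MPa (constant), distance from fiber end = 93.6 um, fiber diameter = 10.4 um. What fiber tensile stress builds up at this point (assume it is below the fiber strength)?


Force balance: sigma_f * (pi*d^2/4) = tau * (pi*d) * x  ->  sigma_f = 4 * tau * x / d
sigma_f = 4 * 22 * 93.6 / 10.4 = 792.0 MPa

792.0 MPa


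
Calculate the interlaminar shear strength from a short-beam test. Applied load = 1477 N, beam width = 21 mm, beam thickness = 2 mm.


ILSS = 3F/(4bh) = 3*1477/(4*21*2) = 26.38 MPa

26.38 MPa


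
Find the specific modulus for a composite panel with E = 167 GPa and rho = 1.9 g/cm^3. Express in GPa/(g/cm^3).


Specific stiffness = E/rho = 167/1.9 = 87.9 GPa/(g/cm^3)

87.9 GPa/(g/cm^3)


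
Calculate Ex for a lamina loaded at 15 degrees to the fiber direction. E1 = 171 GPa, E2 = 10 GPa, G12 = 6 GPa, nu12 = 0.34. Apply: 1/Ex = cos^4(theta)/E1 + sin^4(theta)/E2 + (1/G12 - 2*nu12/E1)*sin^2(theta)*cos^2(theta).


cos^4(15) = 0.870513, sin^4(15) = 0.004487, sin^2(15)*cos^2(15) = 0.0625
1/G12 - 2*nu12/E1 = 1/6 - 2*0.34/171 = 0.16269 GPa^-1
1/Ex = 0.870513/171 + 0.004487/10 + 0.16269*0.0625 = 0.0157076 GPa^-1
Ex = 63.66 GPa

63.66 GPa


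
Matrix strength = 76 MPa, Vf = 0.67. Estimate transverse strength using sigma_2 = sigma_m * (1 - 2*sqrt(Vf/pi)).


factor = 1 - 2*sqrt(0.67/pi) = 0.0764
sigma_2 = 76 * 0.0764 = 5.81 MPa

5.81 MPa


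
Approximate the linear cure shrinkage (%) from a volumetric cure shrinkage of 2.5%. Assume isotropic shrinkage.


Linear shrinkage ≈ vol_shrink/3 = 2.5/3 = 0.833%

0.833%


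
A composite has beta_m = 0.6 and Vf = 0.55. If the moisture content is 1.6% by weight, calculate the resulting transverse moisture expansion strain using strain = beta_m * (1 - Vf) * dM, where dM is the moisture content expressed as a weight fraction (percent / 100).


dM = 1.6/100 = 0.016
strain = beta_m * (1-Vf) * dM = 0.6 * 0.45 * 0.016 = 0.00432

0.00432


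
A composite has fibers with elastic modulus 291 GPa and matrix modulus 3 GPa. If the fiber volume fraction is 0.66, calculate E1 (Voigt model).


E1 = Ef*Vf + Em*(1-Vf) = 291*0.66 + 3*0.34 = 193.08 GPa

193.08 GPa


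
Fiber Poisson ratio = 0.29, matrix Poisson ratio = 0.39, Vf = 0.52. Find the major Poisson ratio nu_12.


nu_12 = nu_f*Vf + nu_m*(1-Vf) = 0.29*0.52 + 0.39*0.48 = 0.338

0.338


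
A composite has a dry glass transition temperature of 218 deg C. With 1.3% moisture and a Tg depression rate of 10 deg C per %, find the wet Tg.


Tg_wet = Tg_dry - k*moisture = 218 - 10*1.3 = 205.0 deg C

205.0 deg C


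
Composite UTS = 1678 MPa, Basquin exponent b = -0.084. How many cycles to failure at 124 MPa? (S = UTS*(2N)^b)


N = 0.5 * (S/UTS)^(1/b) = 0.5 * (124/1678)^(1/-0.084) = 1.4712e+13 cycles

1.4712e+13 cycles


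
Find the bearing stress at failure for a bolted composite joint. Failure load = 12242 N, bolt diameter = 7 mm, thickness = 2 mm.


sigma_br = F/(d*h) = 12242/(7*2) = 874.4 MPa

874.4 MPa


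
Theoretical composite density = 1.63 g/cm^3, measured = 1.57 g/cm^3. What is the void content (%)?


Void% = (rho_theo - rho_actual)/rho_theo * 100 = (1.63 - 1.57)/1.63 * 100 = 3.68%

3.68%


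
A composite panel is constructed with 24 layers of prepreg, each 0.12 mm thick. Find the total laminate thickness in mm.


h = n * t_ply = 24 * 0.12 = 2.88 mm

2.88 mm


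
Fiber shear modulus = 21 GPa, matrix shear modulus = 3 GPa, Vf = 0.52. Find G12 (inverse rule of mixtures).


1/G12 = Vf/Gf + (1-Vf)/Gm = 0.52/21 + 0.48/3
G12 = 5.41 GPa

5.41 GPa


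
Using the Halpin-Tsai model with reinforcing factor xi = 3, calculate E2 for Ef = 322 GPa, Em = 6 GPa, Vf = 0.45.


eta = (Ef/Em - 1)/(Ef/Em + xi) = (53.6667 - 1)/(53.6667 + 3) = 0.9294
E2 = Em*(1+xi*eta*Vf)/(1-eta*Vf) = 23.25 GPa

23.25 GPa


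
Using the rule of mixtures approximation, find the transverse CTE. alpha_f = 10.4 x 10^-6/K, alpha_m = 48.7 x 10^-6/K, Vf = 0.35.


alpha_2 = alpha_f*Vf + alpha_m*(1-Vf) = 10.4*0.35 + 48.7*0.65 = 35.3 x 10^-6/K

35.3 x 10^-6/K


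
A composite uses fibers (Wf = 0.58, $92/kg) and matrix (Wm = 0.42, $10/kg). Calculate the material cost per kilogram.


Cost = cost_f*Wf + cost_m*Wm = 92*0.58 + 10*0.42 = $57.56/kg

$57.56/kg


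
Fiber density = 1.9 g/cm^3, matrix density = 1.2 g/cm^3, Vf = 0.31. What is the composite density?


rho_c = rho_f*Vf + rho_m*(1-Vf) = 1.9*0.31 + 1.2*0.69 = 1.417 g/cm^3

1.417 g/cm^3


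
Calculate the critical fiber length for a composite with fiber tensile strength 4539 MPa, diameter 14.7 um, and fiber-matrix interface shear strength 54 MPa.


Lc = sigma_f * d / (2 * tau_i) = 4539 * 14.7 / (2 * 54) = 617.8 um

617.8 um


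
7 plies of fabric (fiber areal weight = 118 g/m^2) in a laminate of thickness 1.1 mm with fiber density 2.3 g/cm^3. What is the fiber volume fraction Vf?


Vf = n * FAW / (rho_f * h * 1000) = 7 * 118 / (2.3 * 1.1 * 1000) = 0.3265

0.3265


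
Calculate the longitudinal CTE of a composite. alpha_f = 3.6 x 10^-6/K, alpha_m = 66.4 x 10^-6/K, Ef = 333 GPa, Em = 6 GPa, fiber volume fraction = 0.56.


E1 = Ef*Vf + Em*(1-Vf) = 189.12
alpha_1 = (alpha_f*Ef*Vf + alpha_m*Em*(1-Vf))/E1 = 4.48 x 10^-6/K

4.48 x 10^-6/K
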